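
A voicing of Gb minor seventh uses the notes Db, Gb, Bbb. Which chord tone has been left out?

Gb minor seventh = Gb, Bbb, Db, Fb. The voicing lacks the 7th (minor 7th), Fb.

Fb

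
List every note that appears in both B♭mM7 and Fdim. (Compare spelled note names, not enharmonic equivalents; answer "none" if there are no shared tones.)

F

B♭mM7 = B♭, D♭, F, A.
Fdim = F, A♭, C♭.
Shared: F.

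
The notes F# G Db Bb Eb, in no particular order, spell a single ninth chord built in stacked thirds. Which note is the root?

Arranged so that each adjacent pair is a third by letter name: Eb – G – Bb – Db – F#.
The bottom of that stack, Eb, is the root (this is Eb dominant seventh sharp nine).

Eb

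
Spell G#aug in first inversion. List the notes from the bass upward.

B#, D##, G#

In root position, G#aug is G#–B#–D##.
First inversion puts the third (B#) in the bass.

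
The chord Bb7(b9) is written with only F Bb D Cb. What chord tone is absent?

Bb7(b9) = Bb, D, F, Ab, Cb. The voicing lacks the 7th (minor 7th), Ab.

Ab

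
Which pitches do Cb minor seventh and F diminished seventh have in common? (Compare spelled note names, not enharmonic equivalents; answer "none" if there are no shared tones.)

C-flat – E-double-flat

Cb minor seventh: C-flat E-double-flat G-flat B-double-flat
F diminished seventh: F A-flat C-flat E-double-flat
Common to both → C-flat, E-double-flat.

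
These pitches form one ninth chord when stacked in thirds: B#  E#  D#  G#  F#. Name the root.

E#

Stacking in thirds gives E# – G# – B# – D# – F#, so E# is the root — E# minor seventh flat nine.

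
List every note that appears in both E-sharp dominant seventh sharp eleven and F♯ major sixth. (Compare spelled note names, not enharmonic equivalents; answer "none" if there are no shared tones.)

D-sharp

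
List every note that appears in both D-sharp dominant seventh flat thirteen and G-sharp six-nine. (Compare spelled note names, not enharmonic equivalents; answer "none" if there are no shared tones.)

D-sharp, A-sharp

D-sharp dominant seventh flat thirteen: D-sharp F-double-sharp A-sharp C-sharp B
G-sharp six-nine: G-sharp B-sharp D-sharp E-sharp A-sharp
Common to both → D-sharp, A-sharp.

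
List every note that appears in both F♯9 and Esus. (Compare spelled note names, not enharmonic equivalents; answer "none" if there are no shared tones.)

F♯9 = F#, A#, C#, E, G#.
Esus = E, A, B.
Shared: E.

E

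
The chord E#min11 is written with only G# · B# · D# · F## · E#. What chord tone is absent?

E#min11 = E#, G#, B#, D#, F##, A#. The voicing lacks the 11th (perfect 11th), A#.

A#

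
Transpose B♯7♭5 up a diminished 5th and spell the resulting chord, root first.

F# A# C E

B# up a diminished 5th → F#. New chord: F# dominant seventh flat five.
Root: F#
Major 3rd (3rd): A#
Diminished 5th (5th): C
Minor 7th (7th): E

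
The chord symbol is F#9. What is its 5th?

C#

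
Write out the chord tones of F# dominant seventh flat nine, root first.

F-sharp, A-sharp, C-sharp, E, G

Root F-sharp, quality dominant seventh flat nine:
Root: F-sharp
Major 3rd (3rd): A-sharp
Perfect 5th (5th): C-sharp
Minor 7th (7th): E
Minor 9th (9th): G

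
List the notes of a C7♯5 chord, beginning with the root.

C7♯5: augmented seventh on C.
root → C
3rd (major 3rd) → E
5th (augmented 5th) → G#
7th (minor 7th) → Bb

C, E, G#, Bb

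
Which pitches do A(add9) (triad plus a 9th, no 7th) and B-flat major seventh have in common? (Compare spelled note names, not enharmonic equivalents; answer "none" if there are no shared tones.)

A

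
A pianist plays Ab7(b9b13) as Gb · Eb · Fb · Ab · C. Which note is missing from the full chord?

Bbb

The full Ab7(b9b13) chord is Ab, C, Eb, Gb, Bbb, Fb.
Comparing with the voicing, the minor 9th (9th) — Bbb — is absent.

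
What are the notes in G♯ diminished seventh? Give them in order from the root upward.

Root G#, quality diminished seventh:
root → G#
3rd (minor 3rd) → B
5th (diminished 5th) → D
7th (diminished 7th) → F

G#  B  D  F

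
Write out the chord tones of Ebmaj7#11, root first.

E♭ G B♭ D A

Ebmaj7#11 is a major seventh sharp eleven built on E♭.
- root: E♭
- major 3rd: G
- perfect 5th: B♭
- major 7th: D
- augmented 11th: A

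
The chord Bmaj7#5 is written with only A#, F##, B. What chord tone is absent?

D#

Bmaj7#5 = B, D#, F##, A#. The voicing lacks the 3rd (major 3rd), D#.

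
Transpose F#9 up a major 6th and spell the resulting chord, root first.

D# – F## – A# – C# – E#

Transposed root: F# → D# (major 6th up). So we spell D# dominant ninth:
root → D#
3rd (major 3rd) → F##
5th (perfect 5th) → A#
7th (minor 7th) → C#
9th (major 9th) → E#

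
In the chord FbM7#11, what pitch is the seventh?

FbM7#11 is built on Fb; its 7th is a major 7th above the root.
A seventh above F uses the letter E, and the major 7th above Fb is Eb.

Eb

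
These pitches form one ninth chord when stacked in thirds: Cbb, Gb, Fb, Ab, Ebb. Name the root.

Arranged so that each adjacent pair is a third by letter name: Fb – Ab – Cbb – Ebb – Gb.
The bottom of that stack, Fb, is the root (this is Fb dominant ninth flat five).

Fb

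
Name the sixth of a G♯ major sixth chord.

G♯ major sixth is built on G#; its 6th is a major 6th above the root.
A sixth above G uses the letter E, and the major 6th above G# is E#.

E#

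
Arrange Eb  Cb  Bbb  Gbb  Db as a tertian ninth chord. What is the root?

Cb

Stacking in thirds gives Cb – Eb – Gbb – Bbb – Db, so Cb is the root — Cb dominant ninth flat five.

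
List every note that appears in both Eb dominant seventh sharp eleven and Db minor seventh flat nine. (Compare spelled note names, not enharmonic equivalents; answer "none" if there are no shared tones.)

D-flat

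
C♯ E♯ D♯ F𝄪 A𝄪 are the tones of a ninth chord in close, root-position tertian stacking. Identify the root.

D♯

Stacking in thirds gives D♯ – F𝄪 – A𝄪 – C♯ – E♯, so D♯ is the root — D♯ dominant ninth sharp five.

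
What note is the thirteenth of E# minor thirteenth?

E# minor thirteenth is built on E-sharp; its 13th is a major 13th above the root.
A sixth above E uses the letter C, and the major 13th above E-sharp is C-double-sharp.

C-double-sharp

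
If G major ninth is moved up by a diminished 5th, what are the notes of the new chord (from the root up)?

Db F Ab C Eb

Transposed root: G → Db (diminished 5th up). So we spell Db major ninth:
- root: Db
- major 3rd: F
- perfect 5th: Ab
- major 7th: C
- major 9th: Eb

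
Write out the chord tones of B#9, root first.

B#9 is a dominant ninth built on B#.
Root: B#
Major 3rd (3rd): D##
Perfect 5th (5th): F##
Minor 7th (7th): A#
Major 9th (9th): C##

B#, D##, F##, A#, C##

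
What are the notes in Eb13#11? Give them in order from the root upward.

Eb, G, Bb, Db, F, A, C

Eb13#11: dominant thirteenth sharp eleven on Eb.
Root: Eb
Major 3rd (3rd): G
Perfect 5th (5th): Bb
Minor 7th (7th): Db
Major 9th (9th): F
Augmented 11th (11th): A
Major 13th (13th): C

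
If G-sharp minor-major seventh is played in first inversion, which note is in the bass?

B

G-sharp minor-major seventh = G#–B–D#–F##. First inversion → third in the bass = B.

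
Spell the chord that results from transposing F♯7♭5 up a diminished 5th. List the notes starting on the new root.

A diminished 5th up from F# is C, so the new chord is C dominant seventh flat five.
root → C
3rd (major 3rd) → E
5th (diminished 5th) → Gb
7th (minor 7th) → Bb

C E Gb Bb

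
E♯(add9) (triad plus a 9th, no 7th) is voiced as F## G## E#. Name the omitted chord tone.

B#

The full E♯(add9) chord is E#, G##, B#, F##.
Comparing with the voicing, the perfect 5th (5th) — B# — is absent.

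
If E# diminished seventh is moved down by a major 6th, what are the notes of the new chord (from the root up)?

G-sharp  B  D  F

A major 6th down from E-sharp is G-sharp, so the new chord is G-sharp diminished seventh.
root → G-sharp
3rd (minor 3rd) → B
5th (diminished 5th) → D
7th (diminished 7th) → F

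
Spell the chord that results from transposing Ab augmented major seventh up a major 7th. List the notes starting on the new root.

Transposed root: A-flat → G (major 7th up). So we spell G augmented major seventh:
Root: G
Major 3rd (3rd): B
Augmented 5th (5th): D-sharp
Major 7th (7th): F-sharp

G – B – D-sharp – F-sharp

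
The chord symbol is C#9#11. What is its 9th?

D#

C#9#11 is built on C#; its 9th is a major 9th above the root.
A second above C uses the letter D, and the major 9th above C# is D#.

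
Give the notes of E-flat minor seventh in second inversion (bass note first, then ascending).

Bb, Db, Eb, Gb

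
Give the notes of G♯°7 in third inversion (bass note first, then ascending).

In root position, G♯°7 is G#–B–D–F.
Third inversion puts the seventh (F) in the bass.

F G# B D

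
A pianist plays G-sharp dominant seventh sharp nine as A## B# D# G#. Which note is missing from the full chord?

The full G-sharp dominant seventh sharp nine chord is G#, B#, D#, F#, A##.
Comparing with the voicing, the minor 7th (7th) — F# — is absent.

F#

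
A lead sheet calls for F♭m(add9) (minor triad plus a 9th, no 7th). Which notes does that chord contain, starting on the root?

Root F♭, quality minor added-ninth:
Root: F♭
Minor 3rd (3rd): A𝄫
Perfect 5th (5th): C♭
Major 9th (9th): G♭

F♭, A𝄫, C♭, G♭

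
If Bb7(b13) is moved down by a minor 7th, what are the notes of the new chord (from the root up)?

C E G Bb Ab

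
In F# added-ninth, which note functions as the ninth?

F# added-ninth is built on F#; its 9th is a major 9th above the root.
A second above F uses the letter G, and the major 9th above F# is G#.

G#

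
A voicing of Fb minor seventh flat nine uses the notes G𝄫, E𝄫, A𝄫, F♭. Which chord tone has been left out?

C♭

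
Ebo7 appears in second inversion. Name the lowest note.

Bbb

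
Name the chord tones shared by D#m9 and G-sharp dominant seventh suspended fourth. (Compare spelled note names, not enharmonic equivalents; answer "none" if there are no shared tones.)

D# – F# – C#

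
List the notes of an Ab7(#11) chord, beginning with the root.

Ab7(#11): dominant seventh sharp eleven on Ab.
Root: Ab
Major 3rd (3rd): C
Perfect 5th (5th): Eb
Minor 7th (7th): Gb
Augmented 11th (11th): D

Ab, C, Eb, Gb, D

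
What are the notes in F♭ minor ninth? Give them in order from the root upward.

F♭ minor ninth: minor ninth on F-flat.
F-flat — root
A-double-flat — minor 3rd
C-flat — perfect 5th
E-double-flat — minor 7th
G-flat — major 9th

F-flat, A-double-flat, C-flat, E-double-flat, G-flat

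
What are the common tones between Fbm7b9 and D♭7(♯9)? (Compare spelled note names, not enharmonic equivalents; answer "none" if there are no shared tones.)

Cb

Fbm7b9: Fb Abb Cb Ebb Gbb
D♭7(♯9): Db F Ab Cb E
Common to both → Cb.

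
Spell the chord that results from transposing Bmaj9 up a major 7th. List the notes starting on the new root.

A#, C##, E#, G##, B#

B up a major 7th → A#. New chord: A# major ninth.
root → A#
3rd (major 3rd) → C##
5th (perfect 5th) → E#
7th (major 7th) → G##
9th (major 9th) → B#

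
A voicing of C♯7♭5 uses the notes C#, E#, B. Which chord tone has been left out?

G

The full C♯7♭5 chord is C#, E#, G, B.
Comparing with the voicing, the diminished 5th (5th) — G — is absent.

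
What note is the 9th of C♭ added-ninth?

D-flat

C♭ added-ninth is built on C-flat; its 9th is a major 9th above the root.
A second above C uses the letter D, and the major 9th above C-flat is D-flat.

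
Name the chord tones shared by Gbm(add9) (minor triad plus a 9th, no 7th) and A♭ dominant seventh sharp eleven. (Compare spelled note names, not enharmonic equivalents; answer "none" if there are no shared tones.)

Gb  Ab

Gbm(add9) = Gb, Bbb, Db, Ab.
A♭ dominant seventh sharp eleven = Ab, C, Eb, Gb, D.
Shared: Gb, Ab.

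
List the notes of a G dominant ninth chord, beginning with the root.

G B D F A

Root G, quality dominant ninth:
root → G
3rd (major 3rd) → B
5th (perfect 5th) → D
7th (minor 7th) → F
9th (major 9th) → A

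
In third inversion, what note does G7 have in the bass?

G7 in root position is G–B–D–F.
Third inversion places the seventh in the bass, which is F.

F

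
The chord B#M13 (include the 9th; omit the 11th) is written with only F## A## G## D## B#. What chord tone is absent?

The full B#M13 chord is B#, D##, F##, A##, C##, G##.
Comparing with the voicing, the major 9th (9th) — C## — is absent.

C##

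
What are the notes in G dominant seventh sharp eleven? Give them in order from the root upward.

G dominant seventh sharp eleven: dominant seventh sharp eleven on G.
G — root
B — major 3rd
D — perfect 5th
F — minor 7th
C# — augmented 11th

G, B, D, F, C#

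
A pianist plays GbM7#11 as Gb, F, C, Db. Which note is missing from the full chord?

Bb

The full GbM7#11 chord is Gb, Bb, Db, F, C.
Comparing with the voicing, the major 3rd (3rd) — Bb — is absent.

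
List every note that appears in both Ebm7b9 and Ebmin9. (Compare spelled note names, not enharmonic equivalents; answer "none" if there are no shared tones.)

Eb  Gb  Bb  Db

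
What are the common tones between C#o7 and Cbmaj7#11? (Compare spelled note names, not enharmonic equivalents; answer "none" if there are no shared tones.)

Bb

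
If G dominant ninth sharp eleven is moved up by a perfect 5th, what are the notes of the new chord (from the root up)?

D, F#, A, C, E, G#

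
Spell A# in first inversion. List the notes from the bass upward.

C𝄪, E♯, A♯

A# = A♯–C𝄪–E♯; first inversion → third (C𝄪) lowest.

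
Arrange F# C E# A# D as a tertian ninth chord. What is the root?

D

Stacking in thirds gives D – F# – A# – C – E#, so D is the root — D dominant seventh sharp nine sharp five.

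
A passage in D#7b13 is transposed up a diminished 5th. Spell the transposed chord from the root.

A  C#  E  G  F

D# up a diminished 5th → A. New chord: A dominant seventh flat thirteen.
root → A
3rd (major 3rd) → C#
5th (perfect 5th) → E
7th (minor 7th) → G
13th (minor 13th) → F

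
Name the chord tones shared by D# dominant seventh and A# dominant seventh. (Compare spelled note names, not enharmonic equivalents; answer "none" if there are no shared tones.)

A-sharp

D# dominant seventh: D-sharp F-double-sharp A-sharp C-sharp
A# dominant seventh: A-sharp C-double-sharp E-sharp G-sharp
Common to both → A-sharp.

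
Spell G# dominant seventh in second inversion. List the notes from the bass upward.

G# dominant seventh = G-sharp–B-sharp–D-sharp–F-sharp; second inversion → fifth (D-sharp) lowest.

D-sharp, F-sharp, G-sharp, B-sharp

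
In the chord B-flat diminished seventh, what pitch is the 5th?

B-flat diminished seventh is built on Bb; its 5th is a diminished 5th above the root.
A fifth above B uses the letter F, and the diminished 5th above Bb is Fb.

Fb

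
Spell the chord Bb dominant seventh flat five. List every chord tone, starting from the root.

B-flat  D  F-flat  A-flat

Bb dominant seventh flat five is a dominant seventh flat five built on B-flat.
B-flat — root
D — major 3rd
F-flat — diminished 5th
A-flat — minor 7th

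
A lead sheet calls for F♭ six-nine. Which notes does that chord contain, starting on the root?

Root Fb, quality six-nine:
Fb — root
Ab — major 3rd
Cb — perfect 5th
Db — major 6th
Gb — major 9th

Fb, Ab, Cb, Db, Gb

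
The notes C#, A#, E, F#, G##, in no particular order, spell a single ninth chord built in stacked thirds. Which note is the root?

F#

Arranged so that each adjacent pair is a third by letter name: F# – A# – C# – E – G##.
The bottom of that stack, F#, is the root (this is F# dominant seventh sharp nine).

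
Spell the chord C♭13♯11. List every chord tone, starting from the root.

C♭ E♭ G♭ B𝄫 D♭ F A♭

C♭13♯11: dominant thirteenth sharp eleven on C♭.
C♭ — root
E♭ — major 3rd
G♭ — perfect 5th
B𝄫 — minor 7th
D♭ — major 9th
F — augmented 11th
A♭ — major 13th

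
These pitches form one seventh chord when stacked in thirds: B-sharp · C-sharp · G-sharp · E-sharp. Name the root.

C-sharp

Arranged so that each adjacent pair is a third by letter name: C-sharp – E-sharp – G-sharp – B-sharp.
The bottom of that stack, C-sharp, is the root (this is C-sharp major seventh).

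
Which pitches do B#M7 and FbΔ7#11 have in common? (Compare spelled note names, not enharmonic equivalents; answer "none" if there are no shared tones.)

none

B#M7 = B#, D##, F##, A##.
FbΔ7#11 = Fb, Ab, Cb, Eb, Bb.
Shared: none.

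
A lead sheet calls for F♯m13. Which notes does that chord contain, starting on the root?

F♯m13 is a minor thirteenth built on F#.
Root: F#
Minor 3rd (3rd): A
Perfect 5th (5th): C#
Minor 7th (7th): E
Major 9th (9th): G#
Perfect 11th (11th): B
Major 13th (13th): D#

F#  A  C#  E  G#  B  D#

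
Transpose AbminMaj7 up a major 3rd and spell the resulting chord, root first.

A major 3rd up from Ab is C, so the new chord is C minor-major seventh.
C — root
Eb — minor 3rd
G — perfect 5th
B — major 7th

C, Eb, G, B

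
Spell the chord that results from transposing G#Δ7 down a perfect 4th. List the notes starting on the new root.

A perfect 4th down from G# is D#, so the new chord is D# major seventh.
root → D#
3rd (major 3rd) → F##
5th (perfect 5th) → A#
7th (major 7th) → C##

D#, F##, A#, C##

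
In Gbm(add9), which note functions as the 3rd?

Bbb

Root of Gbm(add9) = Gb. The 3rd is a minor 3rd: Gb up a minor 3rd → Bbb.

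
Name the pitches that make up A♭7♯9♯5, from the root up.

A♭, C, E, G♭, B

A♭7♯9♯5: dominant seventh sharp nine sharp five on A♭.
A♭ — root
C — major 3rd
E — augmented 5th
G♭ — minor 7th
B — augmented 9th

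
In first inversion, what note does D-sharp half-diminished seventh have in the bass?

F-sharp

D-sharp half-diminished seventh = D-sharp–F-sharp–A–C-sharp. First inversion → third in the bass = F-sharp.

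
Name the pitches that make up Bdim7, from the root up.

B, D, F, Ab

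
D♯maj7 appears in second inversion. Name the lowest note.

A♯

D♯maj7 in root position is D♯–F𝄪–A♯–C𝄪.
Second inversion places the fifth in the bass, which is A♯.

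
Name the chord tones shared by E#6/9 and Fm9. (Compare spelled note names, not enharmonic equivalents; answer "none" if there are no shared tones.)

none

E#6/9: E♯ G𝄪 B♯ C𝄪 F𝄪
Fm9: F A♭ C E♭ G
Common to both → none.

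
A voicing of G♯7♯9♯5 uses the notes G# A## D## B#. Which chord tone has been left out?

F#

G♯7♯9♯5 = G#, B#, D##, F#, A##. The voicing lacks the 7th (minor 7th), F#.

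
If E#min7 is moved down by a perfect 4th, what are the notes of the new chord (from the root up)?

A perfect 4th down from E# is B#, so the new chord is B# minor seventh.
root → B#
3rd (minor 3rd) → D#
5th (perfect 5th) → F##
7th (minor 7th) → A#

B# – D# – F## – A#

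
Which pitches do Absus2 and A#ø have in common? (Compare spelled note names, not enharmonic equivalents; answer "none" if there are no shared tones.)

Absus2: Ab Bb Eb
A#ø: A# C# E G#
Common to both → none.

none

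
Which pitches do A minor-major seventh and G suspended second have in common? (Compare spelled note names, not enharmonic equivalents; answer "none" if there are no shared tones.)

A

A minor-major seventh = A, C, E, G-sharp.
G suspended second = G, A, D.
Shared: A.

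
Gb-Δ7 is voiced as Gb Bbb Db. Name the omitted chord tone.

The full Gb-Δ7 chord is Gb, Bbb, Db, F.
Comparing with the voicing, the major 7th (7th) — F — is absent.

F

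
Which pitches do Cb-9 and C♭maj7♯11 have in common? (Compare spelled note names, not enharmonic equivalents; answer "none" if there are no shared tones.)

Cb, Gb

Cb-9 = Cb, Ebb, Gb, Bbb, Db.
C♭maj7♯11 = Cb, Eb, Gb, Bb, F.
Shared: Cb, Gb.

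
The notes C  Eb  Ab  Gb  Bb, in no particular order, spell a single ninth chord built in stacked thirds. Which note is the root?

Stacking in thirds gives Ab – C – Eb – Gb – Bb, so Ab is the root — Ab dominant ninth.

Ab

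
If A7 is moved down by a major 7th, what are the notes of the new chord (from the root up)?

Bb, D, F, Ab

Transposed root: A → Bb (major 7th down). So we spell Bb dominant seventh:
Bb — root
D — major 3rd
F — perfect 5th
Ab — minor 7th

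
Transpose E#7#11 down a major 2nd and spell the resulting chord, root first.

A major 2nd down from E# is D#, so the new chord is D# dominant seventh sharp eleven.
- root: D#
- major 3rd: F##
- perfect 5th: A#
- minor 7th: C#
- augmented 11th: G##

D#  F##  A#  C#  G##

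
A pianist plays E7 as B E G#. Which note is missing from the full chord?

D

The full E7 chord is E, G#, B, D.
Comparing with the voicing, the minor 7th (7th) — D — is absent.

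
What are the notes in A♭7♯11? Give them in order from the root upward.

A♭7♯11 is a dominant seventh sharp eleven built on Ab.
root → Ab
3rd (major 3rd) → C
5th (perfect 5th) → Eb
7th (minor 7th) → Gb
11th (augmented 11th) → D

Ab C Eb Gb D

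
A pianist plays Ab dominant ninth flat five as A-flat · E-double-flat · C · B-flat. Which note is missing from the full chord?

G-flat

Ab dominant ninth flat five = A-flat, C, E-double-flat, G-flat, B-flat. The voicing lacks the 7th (minor 7th), G-flat.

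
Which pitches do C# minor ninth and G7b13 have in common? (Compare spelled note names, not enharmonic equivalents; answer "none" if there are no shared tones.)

B

C# minor ninth: C# E G# B D#
G7b13: G B D F Eb
Common to both → B.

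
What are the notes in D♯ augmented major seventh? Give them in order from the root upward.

D♯ augmented major seventh is an augmented major seventh built on D♯.
root → D♯
3rd (major 3rd) → F𝄪
5th (augmented 5th) → A𝄪
7th (major 7th) → C𝄪

D♯, F𝄪, A𝄪, C𝄪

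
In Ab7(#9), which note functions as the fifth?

Root of Ab7(#9) = A♭. The 5th is a perfect 5th: A♭ up a perfect 5th → E♭.

E♭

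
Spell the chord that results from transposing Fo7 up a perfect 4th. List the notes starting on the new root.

Bb  Db  Fb  Abb

Transposed root: F → Bb (perfect 4th up). So we spell Bb diminished seventh:
Root: Bb
Minor 3rd (3rd): Db
Diminished 5th (5th): Fb
Diminished 7th (7th): Abb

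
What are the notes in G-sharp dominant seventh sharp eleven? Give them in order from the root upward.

G-sharp, B-sharp, D-sharp, F-sharp, C-double-sharp

G-sharp dominant seventh sharp eleven is a dominant seventh sharp eleven built on G-sharp.
G-sharp — root
B-sharp — major 3rd
D-sharp — perfect 5th
F-sharp — minor 7th
C-double-sharp — augmented 11th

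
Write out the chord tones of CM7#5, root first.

C, E, G#, B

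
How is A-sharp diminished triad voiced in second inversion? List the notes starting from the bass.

In root position, A-sharp diminished triad is A#–C#–E.
Second inversion puts the fifth (E) in the bass.

E – A# – C#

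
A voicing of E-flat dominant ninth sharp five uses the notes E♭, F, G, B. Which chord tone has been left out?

D♭

The full E-flat dominant ninth sharp five chord is E♭, G, B, D♭, F.
Comparing with the voicing, the minor 7th (7th) — D♭ — is absent.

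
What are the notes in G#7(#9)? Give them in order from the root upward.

G#, B#, D#, F#, A##

Root G#, quality dominant seventh sharp nine:
Root: G#
Major 3rd (3rd): B#
Perfect 5th (5th): D#
Minor 7th (7th): F#
Augmented 9th (9th): A##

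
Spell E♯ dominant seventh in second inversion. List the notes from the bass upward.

E♯ dominant seventh = E-sharp–G-double-sharp–B-sharp–D-sharp; second inversion → fifth (B-sharp) lowest.

B-sharp D-sharp E-sharp G-double-sharp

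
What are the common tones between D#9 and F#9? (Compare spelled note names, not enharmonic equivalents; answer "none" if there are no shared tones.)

A♯, C♯

D#9: D♯ F𝄪 A♯ C♯ E♯
F#9: F♯ A♯ C♯ E G♯
Common to both → A♯, C♯.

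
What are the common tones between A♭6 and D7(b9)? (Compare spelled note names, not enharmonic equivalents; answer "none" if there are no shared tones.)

A♭6: Ab C Eb F
D7(b9): D F# A C Eb
Common to both → C, Eb.

C, Eb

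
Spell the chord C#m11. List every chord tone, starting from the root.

C#m11 is a minor eleventh built on C♯.
- root: C♯
- minor 3rd: E
- perfect 5th: G♯
- minor 7th: B
- major 9th: D♯
- perfect 11th: F♯

C♯, E, G♯, B, D♯, F♯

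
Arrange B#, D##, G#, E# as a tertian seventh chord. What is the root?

Stacking in thirds gives E# – G# – B# – D##, so E# is the root — E# minor-major seventh.

E#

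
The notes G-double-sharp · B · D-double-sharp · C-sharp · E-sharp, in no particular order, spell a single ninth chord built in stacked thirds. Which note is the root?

Arranged so that each adjacent pair is a third by letter name: C-sharp – E-sharp – G-double-sharp – B – D-double-sharp.
The bottom of that stack, C-sharp, is the root (this is C-sharp dominant seventh sharp nine sharp five).

C-sharp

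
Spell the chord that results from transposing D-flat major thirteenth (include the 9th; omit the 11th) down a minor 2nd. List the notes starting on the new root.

A minor 2nd down from D♭ is C, so the new chord is C major thirteenth.
C — root
E — major 3rd
G — perfect 5th
B — major 7th
D — major 9th
A — major 13th

C E G B D A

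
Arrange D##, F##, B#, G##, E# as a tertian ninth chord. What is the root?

Stacking in thirds gives E# – G## – B# – D## – F##, so E# is the root — E# major ninth.

E#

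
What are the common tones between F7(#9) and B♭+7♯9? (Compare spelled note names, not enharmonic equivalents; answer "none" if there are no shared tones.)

F7(#9) = F, A, C, E♭, G♯.
B♭+7♯9 = B♭, D, F♯, A♭, C♯.
Shared: none.

none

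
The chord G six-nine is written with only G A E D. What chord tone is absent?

B

The full G six-nine chord is G, B, D, E, A.
Comparing with the voicing, the major 3rd (3rd) — B — is absent.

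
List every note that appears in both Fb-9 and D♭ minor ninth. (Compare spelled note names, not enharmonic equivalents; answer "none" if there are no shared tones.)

Fb Cb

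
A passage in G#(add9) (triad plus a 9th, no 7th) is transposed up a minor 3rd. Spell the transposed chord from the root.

A minor 3rd up from G♯ is B, so the new chord is B added-ninth.
B — root
D♯ — major 3rd
F♯ — perfect 5th
C♯ — major 9th

B – D♯ – F♯ – C♯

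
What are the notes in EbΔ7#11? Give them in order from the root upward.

Root Eb, quality major seventh sharp eleven:
- root: Eb
- major 3rd: G
- perfect 5th: Bb
- major 7th: D
- augmented 11th: A

Eb – G – Bb – D – A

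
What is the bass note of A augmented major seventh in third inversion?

G-sharp

A augmented major seventh = A–C-sharp–E-sharp–G-sharp. Third inversion → seventh in the bass = G-sharp.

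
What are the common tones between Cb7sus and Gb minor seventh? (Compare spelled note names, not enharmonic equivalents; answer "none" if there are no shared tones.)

Fb  Gb  Bbb

Cb7sus = Cb, Fb, Gb, Bbb.
Gb minor seventh = Gb, Bbb, Db, Fb.
Shared: Fb, Gb, Bbb.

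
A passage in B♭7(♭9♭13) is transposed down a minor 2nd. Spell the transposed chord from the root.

A C# E G Bb F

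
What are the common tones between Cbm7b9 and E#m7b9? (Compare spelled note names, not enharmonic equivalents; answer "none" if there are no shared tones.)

none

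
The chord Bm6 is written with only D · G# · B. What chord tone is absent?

Bm6 = B, D, F#, G#. The voicing lacks the 5th (perfect 5th), F#.

F#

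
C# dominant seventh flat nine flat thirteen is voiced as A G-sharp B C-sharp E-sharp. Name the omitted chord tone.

D

The full C# dominant seventh flat nine flat thirteen chord is C-sharp, E-sharp, G-sharp, B, D, A.
Comparing with the voicing, the minor 9th (9th) — D — is absent.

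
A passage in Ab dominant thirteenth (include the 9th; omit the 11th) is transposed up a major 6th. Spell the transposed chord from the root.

F, A, C, E-flat, G, D

A-flat up a major 6th → F. New chord: F dominant thirteenth.
- root: F
- major 3rd: A
- perfect 5th: C
- minor 7th: E-flat
- major 9th: G
- major 13th: D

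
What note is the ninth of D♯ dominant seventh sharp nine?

E##

Root of D♯ dominant seventh sharp nine = D#. The 9th is an augmented 9th: D# up an augmented 9th → E##.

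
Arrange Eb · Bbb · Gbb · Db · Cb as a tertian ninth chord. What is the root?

Stacking in thirds gives Cb – Eb – Gbb – Bbb – Db, so Cb is the root — Cb dominant ninth flat five.

Cb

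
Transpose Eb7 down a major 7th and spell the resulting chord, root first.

Fb  Ab  Cb  Ebb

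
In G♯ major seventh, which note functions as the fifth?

G♯ major seventh is built on G#; its 5th is a perfect 5th above the root.
A fifth above G uses the letter D, and the perfect 5th above G# is D#.

D#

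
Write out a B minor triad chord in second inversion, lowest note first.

F# – B – D

B minor triad = B–D–F#; second inversion → fifth (F#) lowest.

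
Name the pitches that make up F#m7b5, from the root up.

F#, A, C, E

F#m7b5: half-diminished seventh on F#.
root → F#
3rd (minor 3rd) → A
5th (diminished 5th) → C
7th (minor 7th) → E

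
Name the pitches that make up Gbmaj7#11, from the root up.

Gbmaj7#11 is a major seventh sharp eleven built on G♭.
G♭ — root
B♭ — major 3rd
D♭ — perfect 5th
F — major 7th
C — augmented 11th

G♭ – B♭ – D♭ – F – C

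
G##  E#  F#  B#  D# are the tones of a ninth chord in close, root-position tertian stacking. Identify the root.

E#

Arranged so that each adjacent pair is a third by letter name: E# – G## – B# – D# – F#.
The bottom of that stack, E#, is the root (this is E# dominant seventh flat nine).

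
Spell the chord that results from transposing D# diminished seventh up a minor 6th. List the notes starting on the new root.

B  D  F  A-flat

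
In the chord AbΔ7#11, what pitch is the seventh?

G

Root of AbΔ7#11 = Ab. The 7th is a major 7th: Ab up a major 7th → G.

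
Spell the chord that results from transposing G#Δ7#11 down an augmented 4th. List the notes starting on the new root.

D, F♯, A, C♯, G♯

An augmented 4th down from G♯ is D, so the new chord is D major seventh sharp eleven.
- root: D
- major 3rd: F♯
- perfect 5th: A
- major 7th: C♯
- augmented 11th: G♯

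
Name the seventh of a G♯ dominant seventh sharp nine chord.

F-sharp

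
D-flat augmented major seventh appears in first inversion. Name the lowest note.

D-flat augmented major seventh in root position is D-flat–F–A–C.
First inversion places the third in the bass, which is F.

F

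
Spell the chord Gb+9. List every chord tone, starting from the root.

Gb, Bb, D, Fb, Ab

Root Gb, quality dominant ninth sharp five:
root → Gb
3rd (major 3rd) → Bb
5th (augmented 5th) → D
7th (minor 7th) → Fb
9th (major 9th) → Ab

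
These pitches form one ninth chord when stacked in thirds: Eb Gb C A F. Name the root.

Stacking in thirds gives F – A – C – Eb – Gb, so F is the root — F dominant seventh flat nine.

F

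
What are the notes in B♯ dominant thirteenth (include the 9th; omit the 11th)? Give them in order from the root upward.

B♯  D𝄪  F𝄪  A♯  C𝄪  G𝄪

B♯ dominant thirteenth: dominant thirteenth on B♯.
root → B♯
3rd (major 3rd) → D𝄪
5th (perfect 5th) → F𝄪
7th (minor 7th) → A♯
9th (major 9th) → C𝄪
13th (major 13th) → G𝄪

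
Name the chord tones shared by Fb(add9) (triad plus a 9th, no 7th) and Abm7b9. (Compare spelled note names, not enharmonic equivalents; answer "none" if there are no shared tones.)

Ab, Cb, Gb

Fb(add9) = Fb, Ab, Cb, Gb.
Abm7b9 = Ab, Cb, Eb, Gb, Bbb.
Shared: Ab, Cb, Gb.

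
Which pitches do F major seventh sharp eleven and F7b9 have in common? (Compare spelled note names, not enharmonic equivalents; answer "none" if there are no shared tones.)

F major seventh sharp eleven: F A C E B
F7b9: F A C Eb Gb
Common to both → F, A, C.

F, A, C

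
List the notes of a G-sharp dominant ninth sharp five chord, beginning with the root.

G#, B#, D##, F#, A#

G-sharp dominant ninth sharp five is a dominant ninth sharp five built on G#.
root → G#
3rd (major 3rd) → B#
5th (augmented 5th) → D##
7th (minor 7th) → F#
9th (major 9th) → A#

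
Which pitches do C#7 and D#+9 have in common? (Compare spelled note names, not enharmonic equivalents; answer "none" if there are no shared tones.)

C#7 = C#, E#, G#, B.
D#+9 = D#, F##, A##, C#, E#.
Shared: C#, E#.

C#, E#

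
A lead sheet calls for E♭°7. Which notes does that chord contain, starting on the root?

Eb, Gb, Bbb, Dbb

E♭°7: diminished seventh on Eb.
- root: Eb
- minor 3rd: Gb
- diminished 5th: Bbb
- diminished 7th: Dbb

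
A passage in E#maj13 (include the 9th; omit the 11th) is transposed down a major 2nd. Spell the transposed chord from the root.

D#, F##, A#, C##, E#, B#

Transposed root: E# → D# (major 2nd down). So we spell D# major thirteenth:
D# — root
F## — major 3rd
A# — perfect 5th
C## — major 7th
E# — major 9th
B# — major 13th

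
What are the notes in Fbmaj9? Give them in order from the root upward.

F♭  A♭  C♭  E♭  G♭

Fbmaj9 is a major ninth built on F♭.
root → F♭
3rd (major 3rd) → A♭
5th (perfect 5th) → C♭
7th (major 7th) → E♭
9th (major 9th) → G♭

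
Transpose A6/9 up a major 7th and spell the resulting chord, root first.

G# B# D# E# A#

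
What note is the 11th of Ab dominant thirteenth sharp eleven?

D

Root of Ab dominant thirteenth sharp eleven = A♭. The 11th is an augmented 11th: A♭ up an augmented 11th → D.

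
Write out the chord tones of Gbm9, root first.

Gbm9 is a minor ninth built on Gb.
- root: Gb
- minor 3rd: Bbb
- perfect 5th: Db
- minor 7th: Fb
- major 9th: Ab

Gb Bbb Db Fb Ab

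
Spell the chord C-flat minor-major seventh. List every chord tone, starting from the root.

Root C-flat, quality minor-major seventh:
- root: C-flat
- minor 3rd: E-double-flat
- perfect 5th: G-flat
- major 7th: B-flat

C-flat – E-double-flat – G-flat – B-flat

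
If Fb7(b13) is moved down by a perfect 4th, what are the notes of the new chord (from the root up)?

Transposed root: F♭ → C♭ (perfect 4th down). So we spell C♭ dominant seventh flat thirteen:
root → C♭
3rd (major 3rd) → E♭
5th (perfect 5th) → G♭
7th (minor 7th) → B𝄫
13th (minor 13th) → A𝄫

C♭ E♭ G♭ B𝄫 A𝄫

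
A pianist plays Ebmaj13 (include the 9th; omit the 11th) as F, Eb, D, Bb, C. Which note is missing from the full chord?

G

Ebmaj13 = Eb, G, Bb, D, F, C. The voicing lacks the 3rd (major 3rd), G.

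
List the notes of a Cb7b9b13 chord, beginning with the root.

Cb7b9b13 is a dominant seventh flat nine flat thirteen built on Cb.
root → Cb
3rd (major 3rd) → Eb
5th (perfect 5th) → Gb
7th (minor 7th) → Bbb
9th (minor 9th) → Dbb
13th (minor 13th) → Abb

Cb, Eb, Gb, Bbb, Dbb, Abb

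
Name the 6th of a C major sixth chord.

A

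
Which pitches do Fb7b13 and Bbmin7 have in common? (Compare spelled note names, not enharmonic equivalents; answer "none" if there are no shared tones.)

A♭

Fb7b13: F♭ A♭ C♭ E𝄫 D𝄫
Bbmin7: B♭ D♭ F A♭
Common to both → A♭.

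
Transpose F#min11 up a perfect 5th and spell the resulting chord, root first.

C#, E, G#, B, D#, F#

A perfect 5th up from F# is C#, so the new chord is C# minor eleventh.
Root: C#
Minor 3rd (3rd): E
Perfect 5th (5th): G#
Minor 7th (7th): B
Major 9th (9th): D#
Perfect 11th (11th): F#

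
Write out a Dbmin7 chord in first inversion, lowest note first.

F♭  A♭  C♭  D♭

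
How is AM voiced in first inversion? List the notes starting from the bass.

C# E A

AM = A–C#–E; first inversion → third (C#) lowest.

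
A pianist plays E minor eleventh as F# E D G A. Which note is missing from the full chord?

E minor eleventh = E, G, B, D, F#, A. The voicing lacks the 5th (perfect 5th), B.

B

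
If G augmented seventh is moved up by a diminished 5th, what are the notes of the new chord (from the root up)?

A diminished 5th up from G is D-flat, so the new chord is D-flat augmented seventh.
- root: D-flat
- major 3rd: F
- augmented 5th: A
- minor 7th: C-flat

D-flat F A C-flat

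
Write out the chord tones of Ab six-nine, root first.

Ab six-nine: six-nine on Ab.
Root: Ab
Major 3rd (3rd): C
Perfect 5th (5th): Eb
Major 6th (6th): F
Major 9th (9th): Bb

Ab, C, Eb, F, Bb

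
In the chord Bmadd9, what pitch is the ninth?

C#

Root of Bmadd9 = B. The 9th is a major 9th: B up a major 9th → C#.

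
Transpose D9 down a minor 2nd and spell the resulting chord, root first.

C♯, E♯, G♯, B, D♯

Transposed root: D → C♯ (minor 2nd down). So we spell C♯ dominant ninth:
- root: C♯
- major 3rd: E♯
- perfect 5th: G♯
- minor 7th: B
- major 9th: D♯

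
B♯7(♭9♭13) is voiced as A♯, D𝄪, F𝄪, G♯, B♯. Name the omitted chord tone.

The full B♯7(♭9♭13) chord is B♯, D𝄪, F𝄪, A♯, C♯, G♯.
Comparing with the voicing, the minor 9th (9th) — C♯ — is absent.

C♯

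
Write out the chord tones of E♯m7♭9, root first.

E♯m7♭9: minor seventh flat nine on E#.
E# — root
G# — minor 3rd
B# — perfect 5th
D# — minor 7th
F# — minor 9th

E# – G# – B# – D# – F#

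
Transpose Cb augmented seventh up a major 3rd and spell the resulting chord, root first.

Eb – G – B – Db

Cb up a major 3rd → Eb. New chord: Eb augmented seventh.
root → Eb
3rd (major 3rd) → G
5th (augmented 5th) → B
7th (minor 7th) → Db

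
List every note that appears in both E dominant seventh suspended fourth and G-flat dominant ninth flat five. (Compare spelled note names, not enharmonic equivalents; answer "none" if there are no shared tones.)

E dominant seventh suspended fourth: E A B D
G-flat dominant ninth flat five: Gb Bb Dbb Fb Ab
Common to both → none.

none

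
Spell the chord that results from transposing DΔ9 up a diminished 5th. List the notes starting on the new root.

A♭, C, E♭, G, B♭

Transposed root: D → A♭ (diminished 5th up). So we spell A♭ major ninth:
Root: A♭
Major 3rd (3rd): C
Perfect 5th (5th): E♭
Major 7th (7th): G
Major 9th (9th): B♭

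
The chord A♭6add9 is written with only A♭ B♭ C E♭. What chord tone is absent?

The full A♭6add9 chord is A♭, C, E♭, F, B♭.
Comparing with the voicing, the major 6th (6th) — F — is absent.

F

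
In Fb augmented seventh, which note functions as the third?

Root of Fb augmented seventh = Fb. The 3rd is a major 3rd: Fb up a major 3rd → Ab.

Ab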